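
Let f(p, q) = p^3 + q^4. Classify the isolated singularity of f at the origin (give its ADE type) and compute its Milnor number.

The Hessian of f at 0 is [[0, 0], [0, 0]] with rank 0, so corank 2. A Groebner basis of the Jacobian ideal J(f) in C{p,q} is {q^3, p^2}; counting standard monomials gives mu = 6. Corank 2; j^3 = p^3 is a perfect cube, so E-series; the 4-jet and mu = 6 give E_6.

Type E_6, Milnor number mu = 6.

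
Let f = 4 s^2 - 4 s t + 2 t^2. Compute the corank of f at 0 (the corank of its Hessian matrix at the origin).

0

Hessian at 0 has rank 2.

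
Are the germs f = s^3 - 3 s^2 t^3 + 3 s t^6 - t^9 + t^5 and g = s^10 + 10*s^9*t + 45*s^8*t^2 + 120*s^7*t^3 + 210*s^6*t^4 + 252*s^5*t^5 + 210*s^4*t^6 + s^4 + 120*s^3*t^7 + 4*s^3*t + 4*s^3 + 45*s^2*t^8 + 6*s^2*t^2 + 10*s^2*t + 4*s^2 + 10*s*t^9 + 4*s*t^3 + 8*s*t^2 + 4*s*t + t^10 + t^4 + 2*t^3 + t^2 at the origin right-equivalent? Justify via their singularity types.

No.

The Hessian of f at 0 has rank 0. Corank 2; j^3 = s^3 is a perfect cube, so E-series; the 5-jet and mu = 8 give E_8. The Hessian of g at 0 has rank 1. Corank 1: A-series; mu = 9 gives A_9. f is E_8 but g is A_9, hence not right-equivalent.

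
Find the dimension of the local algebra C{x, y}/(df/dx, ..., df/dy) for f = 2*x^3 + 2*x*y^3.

7

The Hessian of f at 0 is [[0, 0], [0, 0]] with rank 0, so corank 2. A Groebner basis of the Jacobian ideal J(f) in C{x,y} is {x^3, x*y^2, 3*x^2 + y^3}; counting standard monomials gives mu = 7. Corank 2; j^3 = 2*x^3 is a perfect cube, so E-series; the 4-jet and mu = 7 give E_7.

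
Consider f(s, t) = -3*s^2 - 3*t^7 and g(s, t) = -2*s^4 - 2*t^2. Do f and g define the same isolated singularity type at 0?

The Hessian of f at 0 is [[-6, 0], [0, 0]] with rank 1, so corank 1. A Groebner basis of the Jacobian ideal J(f) in C{s,t} is {t^6, s}; counting standard monomials gives mu = 6. Corank 1: A-series; mu = 6 gives A_6. The Hessian of g at 0 is [[0, 0], [0, -4]] with rank 1, so corank 1. A Groebner basis of the Jacobian ideal J(g) in C{s,t} is {s^3, t}; counting standard monomials gives mu = 3. Corank 1: A-series; mu = 3 gives A_3. f is A_6 but g is A_3, hence not right-equivalent.

No.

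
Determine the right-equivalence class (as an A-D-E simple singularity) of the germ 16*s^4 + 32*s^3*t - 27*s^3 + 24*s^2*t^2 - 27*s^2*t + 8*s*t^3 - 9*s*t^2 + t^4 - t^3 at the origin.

E_6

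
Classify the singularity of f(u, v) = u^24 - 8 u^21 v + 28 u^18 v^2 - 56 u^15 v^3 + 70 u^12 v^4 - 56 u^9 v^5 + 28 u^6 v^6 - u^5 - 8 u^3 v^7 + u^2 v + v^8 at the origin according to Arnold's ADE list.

The Hessian of f at 0 is [[0, 0], [0, 0]] with rank 0, so corank 2. A Groebner basis of the Jacobian ideal J(f) in C{u,v} is {u^2/8 + v^7, u^3, u*v}; counting standard monomials gives mu = 9. Corank 2; j^3 = u^2*v has shape L^2 M (L != M), so D-series; mu = 9 gives D_9.

D9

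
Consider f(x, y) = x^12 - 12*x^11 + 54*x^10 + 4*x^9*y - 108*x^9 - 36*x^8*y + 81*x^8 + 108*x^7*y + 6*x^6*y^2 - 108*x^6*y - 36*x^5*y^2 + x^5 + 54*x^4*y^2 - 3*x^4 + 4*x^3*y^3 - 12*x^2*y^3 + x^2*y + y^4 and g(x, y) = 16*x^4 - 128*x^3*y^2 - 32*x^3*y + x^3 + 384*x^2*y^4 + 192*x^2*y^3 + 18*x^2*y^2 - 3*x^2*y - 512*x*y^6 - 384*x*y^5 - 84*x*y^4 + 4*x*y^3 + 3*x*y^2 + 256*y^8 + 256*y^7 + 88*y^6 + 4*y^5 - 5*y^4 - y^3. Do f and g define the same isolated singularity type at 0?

No.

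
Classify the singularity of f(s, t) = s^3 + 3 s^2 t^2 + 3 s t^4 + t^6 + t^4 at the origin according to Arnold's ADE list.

The Hessian of f at 0 has rank 0. Corank 2; j^3 = s^3 is a perfect cube, so E-series; the 4-jet and mu = 6 give E_6.

E_6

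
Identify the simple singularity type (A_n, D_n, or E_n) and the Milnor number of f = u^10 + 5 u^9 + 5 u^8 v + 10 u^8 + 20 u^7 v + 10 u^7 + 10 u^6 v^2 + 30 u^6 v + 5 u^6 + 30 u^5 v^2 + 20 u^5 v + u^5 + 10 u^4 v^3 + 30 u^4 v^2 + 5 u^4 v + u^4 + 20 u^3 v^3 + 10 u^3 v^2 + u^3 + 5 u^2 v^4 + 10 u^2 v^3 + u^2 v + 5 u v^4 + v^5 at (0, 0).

Type D_{6}, Milnor number mu = 6.

The Hessian of f at 0 is [[0, 0], [0, 0]] with rank 0, so corank 2. A Groebner basis of the Jacobian ideal J(f) in C{u,v} is {-u*v/5 + v^4, u*v^2, u^2 + u*v}; counting standard monomials gives mu = 6. Corank 2; j^3 = u^2*(u + v) has shape L^2 M (L != M), so D-series; mu = 6 gives D_6.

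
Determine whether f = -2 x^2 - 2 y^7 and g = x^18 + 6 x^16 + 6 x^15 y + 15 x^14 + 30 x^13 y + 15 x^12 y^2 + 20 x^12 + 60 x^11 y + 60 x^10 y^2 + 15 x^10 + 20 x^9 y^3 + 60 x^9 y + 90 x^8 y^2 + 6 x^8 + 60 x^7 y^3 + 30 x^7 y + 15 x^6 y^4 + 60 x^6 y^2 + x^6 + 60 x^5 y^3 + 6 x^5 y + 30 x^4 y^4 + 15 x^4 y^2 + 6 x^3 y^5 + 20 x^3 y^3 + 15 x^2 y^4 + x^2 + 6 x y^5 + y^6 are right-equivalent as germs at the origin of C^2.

The Hessian of f at 0 is [[-4, 0], [0, 0]] with rank 1, so corank 1. A Groebner basis of the Jacobian ideal J(f) in C{x,y} is {y^6, x}; counting standard monomials gives mu = 6. Corank 1: A-series; mu = 6 gives A_6. The Hessian of g at 0 is [[2, 0], [0, 0]] with rank 1, so corank 1. A Groebner basis of the Jacobian ideal J(g) in C{x,y} is {y^5, x}; counting standard monomials gives mu = 5. Corank 1: A-series; mu = 5 gives A_5. f is A_6 but g is A_5, hence not right-equivalent.

No.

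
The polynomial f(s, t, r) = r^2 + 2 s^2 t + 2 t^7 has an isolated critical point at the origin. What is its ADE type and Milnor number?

Type D8, Milnor number mu = 8.

The Hessian of f at 0 is [[0, 0, 0], [0, 0, 0], [0, 0, 2]] with rank 1, so corank 2. A Groebner basis of the Jacobian ideal J(f) in C{s,t,r} is {s^2/7 + t^6, s^3, s*t, r}; counting standard monomials gives mu = 8. Corank 2; j^3 = 2*s^2*t has shape L^2 M (L != M), so D-series; mu = 8 gives D_8.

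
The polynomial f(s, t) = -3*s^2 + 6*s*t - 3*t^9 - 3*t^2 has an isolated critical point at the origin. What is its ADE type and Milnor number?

The Hessian of f at 0 has rank 1. Corank 1: A-series; mu = 8 gives A_8.

Type A8, Milnor number mu = 8.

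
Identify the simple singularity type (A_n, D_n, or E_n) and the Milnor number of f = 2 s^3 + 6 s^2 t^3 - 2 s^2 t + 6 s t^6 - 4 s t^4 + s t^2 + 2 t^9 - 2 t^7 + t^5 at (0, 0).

The Hessian of f at 0 has rank 0. Corank 2; j^3 = s*(2*s^2 - 2*s*t + t^2) splits into three distinct lines over C (the quadratic factor has nonzero discriminant), so D_4.

Type D_{4}, Milnor number mu = 4.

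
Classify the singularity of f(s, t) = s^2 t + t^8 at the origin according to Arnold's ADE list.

D9

The Hessian of f at 0 is [[0, 0], [0, 0]] with rank 0, so corank 2. A Groebner basis of the Jacobian ideal J(f) in C{s,t} is {s^2/8 + t^7, s^3, s*t}; counting standard monomials gives mu = 9. Corank 2; j^3 = s^2*t has shape L^2 M (L != M), so D-series; mu = 9 gives D_9.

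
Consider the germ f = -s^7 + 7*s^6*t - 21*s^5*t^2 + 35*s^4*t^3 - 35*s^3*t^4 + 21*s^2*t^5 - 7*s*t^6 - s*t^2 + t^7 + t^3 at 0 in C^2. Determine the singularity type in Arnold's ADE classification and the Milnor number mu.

Type D_{8}, Milnor number mu = 8.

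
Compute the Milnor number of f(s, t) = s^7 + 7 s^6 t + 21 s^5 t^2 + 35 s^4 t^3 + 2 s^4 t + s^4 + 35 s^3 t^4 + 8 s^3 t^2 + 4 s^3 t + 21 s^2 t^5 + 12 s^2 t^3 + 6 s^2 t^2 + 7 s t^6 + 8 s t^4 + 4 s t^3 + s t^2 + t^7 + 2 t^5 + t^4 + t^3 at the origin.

The Hessian of f at 0 is [[0, 0], [0, 0]] with rank 0, so corank 2. A Groebner basis of the Jacobian ideal J(f) in C{s,t} is {s^3 + t^2/4, t^3, s*t + t^2}; counting standard monomials gives mu = 5. Corank 2; j^3 = t^2*(s + t) has shape L^2 M (L != M), so D-series; mu = 5 gives D_5.

5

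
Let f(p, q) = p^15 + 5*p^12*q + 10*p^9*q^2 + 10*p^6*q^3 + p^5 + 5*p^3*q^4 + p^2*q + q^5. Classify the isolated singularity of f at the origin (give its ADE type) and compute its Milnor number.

The Hessian of f at 0 has rank 0. Corank 2; j^3 = p^2*q has shape L^2 M (L != M), so D-series; mu = 6 gives D_6.

Type D_6, Milnor number mu = 6.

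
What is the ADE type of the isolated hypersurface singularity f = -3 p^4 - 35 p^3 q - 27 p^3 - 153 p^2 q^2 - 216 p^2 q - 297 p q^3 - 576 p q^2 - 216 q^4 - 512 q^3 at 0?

The Hessian of f at 0 has rank 0. Corank 2; j^3 = -(3*p + 8*q)^3 is a perfect cube, so E-series; the 4-jet and mu = 7 give E_7.

E_7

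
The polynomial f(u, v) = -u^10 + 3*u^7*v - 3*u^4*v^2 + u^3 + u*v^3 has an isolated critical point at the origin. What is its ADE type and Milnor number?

The Hessian of f at 0 is [[0, 0], [0, 0]] with rank 0, so corank 2. A Groebner basis of the Jacobian ideal J(f) in C{u,v} is {u^3, u*v^2, 3*u^2 + v^3}; counting standard monomials gives mu = 7. Corank 2; j^3 = u^3 is a perfect cube, so E-series; the 4-jet and mu = 7 give E_7.

Type E_7, Milnor number mu = 7.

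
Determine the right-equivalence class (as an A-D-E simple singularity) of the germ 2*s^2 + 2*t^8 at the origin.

The Hessian of f at 0 has rank 1. Corank 1: A-series; mu = 7 gives A_7.

A_{7}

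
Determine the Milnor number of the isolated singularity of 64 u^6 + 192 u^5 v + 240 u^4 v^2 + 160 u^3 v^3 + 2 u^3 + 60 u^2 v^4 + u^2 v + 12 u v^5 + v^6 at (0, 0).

7

The Hessian of f at 0 has rank 0. Corank 2; j^3 = u^2*(2*u + v) has shape L^2 M (L != M), so D-series; mu = 7 gives D_7.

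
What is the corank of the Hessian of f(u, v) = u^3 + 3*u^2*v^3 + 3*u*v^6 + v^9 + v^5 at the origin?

Hessian at 0 has rank 0.

2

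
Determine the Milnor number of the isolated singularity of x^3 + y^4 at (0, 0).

6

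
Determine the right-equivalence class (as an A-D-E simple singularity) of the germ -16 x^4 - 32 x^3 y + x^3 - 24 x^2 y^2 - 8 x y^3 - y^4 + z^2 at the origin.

E6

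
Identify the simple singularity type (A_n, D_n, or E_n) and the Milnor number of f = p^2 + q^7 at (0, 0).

Type A_{6}, Milnor number mu = 6.

The Hessian of f at 0 has rank 1. Corank 1: A-series; mu = 6 gives A_6.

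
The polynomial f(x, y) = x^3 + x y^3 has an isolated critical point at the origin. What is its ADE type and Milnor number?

The Hessian of f at 0 has rank 0. Corank 2; j^3 = x^3 is a perfect cube, so E-series; the 4-jet and mu = 7 give E_7.

Type E_7, Milnor number mu = 7.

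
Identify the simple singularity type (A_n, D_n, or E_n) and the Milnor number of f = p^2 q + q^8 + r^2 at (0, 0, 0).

The Hessian of f at 0 is [[0, 0, 0], [0, 0, 0], [0, 0, 2]] with rank 1, so corank 2. A Groebner basis of the Jacobian ideal J(f) in C{p,q,r} is {p^2/8 + q^7, p^3, p*q, r}; counting standard monomials gives mu = 9. Corank 2; j^3 = p^2*q has shape L^2 M (L != M), so D-series; mu = 9 gives D_9.

Type D9, Milnor number mu = 9.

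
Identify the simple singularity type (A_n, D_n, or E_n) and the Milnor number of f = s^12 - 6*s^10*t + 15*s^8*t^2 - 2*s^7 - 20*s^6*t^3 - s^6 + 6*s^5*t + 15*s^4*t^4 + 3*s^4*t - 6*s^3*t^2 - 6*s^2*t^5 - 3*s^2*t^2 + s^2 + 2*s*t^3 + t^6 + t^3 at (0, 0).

The Hessian of f at 0 is [[2, 0], [0, 0]] with rank 1, so corank 1. A Groebner basis of the Jacobian ideal J(f) in C{s,t} is {t^2, s}; counting standard monomials gives mu = 2. Corank 1: A-series; mu = 2 gives A_2.

Type A_{2}, Milnor number mu = 2.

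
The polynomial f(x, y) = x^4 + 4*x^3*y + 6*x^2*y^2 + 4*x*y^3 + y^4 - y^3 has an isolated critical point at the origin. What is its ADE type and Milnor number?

The Hessian of f at 0 is [[0, 0], [0, 0]] with rank 0, so corank 2. A Groebner basis of the Jacobian ideal J(f) in C{x,y} is {x^3 + 3*x^2*y, y^2}; counting standard monomials gives mu = 6. Corank 2; j^3 = -y^3 is a perfect cube, so E-series; the 4-jet and mu = 6 give E_6.

Type E_6, Milnor number mu = 6.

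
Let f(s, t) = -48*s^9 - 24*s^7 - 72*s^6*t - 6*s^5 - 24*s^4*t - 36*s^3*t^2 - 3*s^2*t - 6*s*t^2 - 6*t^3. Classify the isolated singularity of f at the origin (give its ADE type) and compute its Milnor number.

Type D4, Milnor number mu = 4.

The Hessian of f at 0 has rank 0. Corank 2; j^3 = -3*t*(s^2 + 2*s*t + 2*t^2) splits into three distinct lines over C (the quadratic factor has nonzero discriminant), so D_4.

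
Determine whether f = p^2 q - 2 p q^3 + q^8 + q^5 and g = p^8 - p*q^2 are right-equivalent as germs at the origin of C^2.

Yes.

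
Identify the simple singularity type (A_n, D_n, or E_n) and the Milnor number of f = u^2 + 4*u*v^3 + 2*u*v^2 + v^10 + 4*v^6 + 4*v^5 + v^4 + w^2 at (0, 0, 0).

The Hessian of f at 0 has rank 2. Corank 1: A-series; mu = 9 gives A_9.

Type A_9, Milnor number mu = 9.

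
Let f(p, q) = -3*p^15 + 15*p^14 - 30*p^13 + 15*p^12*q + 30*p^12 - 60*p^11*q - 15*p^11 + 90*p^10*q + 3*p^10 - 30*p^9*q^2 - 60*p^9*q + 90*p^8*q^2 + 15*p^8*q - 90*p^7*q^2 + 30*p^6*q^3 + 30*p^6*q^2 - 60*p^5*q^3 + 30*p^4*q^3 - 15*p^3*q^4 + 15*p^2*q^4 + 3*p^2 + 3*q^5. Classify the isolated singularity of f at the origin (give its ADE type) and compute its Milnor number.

The Hessian of f at 0 has rank 1. Corank 1: A-series; mu = 4 gives A_4.

Type A4, Milnor number mu = 4.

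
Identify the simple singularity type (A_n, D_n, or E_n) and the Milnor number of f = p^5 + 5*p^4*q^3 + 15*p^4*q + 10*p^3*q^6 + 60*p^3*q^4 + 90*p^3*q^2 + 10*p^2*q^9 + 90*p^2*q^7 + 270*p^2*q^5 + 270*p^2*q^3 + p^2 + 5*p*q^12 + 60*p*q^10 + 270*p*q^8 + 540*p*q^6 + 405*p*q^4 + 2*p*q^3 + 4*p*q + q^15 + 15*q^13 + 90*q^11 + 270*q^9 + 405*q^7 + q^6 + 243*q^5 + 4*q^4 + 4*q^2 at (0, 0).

Type A_4, Milnor number mu = 4.

The Hessian of f at 0 has rank 1. Corank 1: A-series; mu = 4 gives A_4.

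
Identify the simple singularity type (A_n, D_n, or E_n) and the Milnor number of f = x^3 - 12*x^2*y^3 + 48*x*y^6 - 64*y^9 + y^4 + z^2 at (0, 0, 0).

Type E_6, Milnor number mu = 6.

The Hessian of f at 0 has rank 1. Corank 2; j^3 = x^3 is a perfect cube, so E-series; the 4-jet and mu = 6 give E_6.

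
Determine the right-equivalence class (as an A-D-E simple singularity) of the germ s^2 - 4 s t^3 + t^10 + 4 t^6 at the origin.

The Hessian of f at 0 is [[2, 0], [0, 0]] with rank 1, so corank 1. A Groebner basis of the Jacobian ideal J(f) in C{s,t} is {s^3, -s/2 + t^3}; counting standard monomials gives mu = 9. Corank 1: A-series; mu = 9 gives A_9.

A9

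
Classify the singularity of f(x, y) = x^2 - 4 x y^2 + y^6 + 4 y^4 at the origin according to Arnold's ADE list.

The Hessian of f at 0 has rank 1. Corank 1: A-series; mu = 5 gives A_5.

A5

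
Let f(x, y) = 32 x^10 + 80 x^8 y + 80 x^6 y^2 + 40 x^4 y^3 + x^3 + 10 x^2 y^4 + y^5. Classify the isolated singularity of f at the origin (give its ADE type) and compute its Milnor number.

The Hessian of f at 0 has rank 0. Corank 2; j^3 = x^3 is a perfect cube, so E-series; the 5-jet and mu = 8 give E_8.

Type E_{8}, Milnor number mu = 8.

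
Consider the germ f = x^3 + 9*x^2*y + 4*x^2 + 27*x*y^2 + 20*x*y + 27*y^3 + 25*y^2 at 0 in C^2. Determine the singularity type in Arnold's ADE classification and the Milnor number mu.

Type A2, Milnor number mu = 2.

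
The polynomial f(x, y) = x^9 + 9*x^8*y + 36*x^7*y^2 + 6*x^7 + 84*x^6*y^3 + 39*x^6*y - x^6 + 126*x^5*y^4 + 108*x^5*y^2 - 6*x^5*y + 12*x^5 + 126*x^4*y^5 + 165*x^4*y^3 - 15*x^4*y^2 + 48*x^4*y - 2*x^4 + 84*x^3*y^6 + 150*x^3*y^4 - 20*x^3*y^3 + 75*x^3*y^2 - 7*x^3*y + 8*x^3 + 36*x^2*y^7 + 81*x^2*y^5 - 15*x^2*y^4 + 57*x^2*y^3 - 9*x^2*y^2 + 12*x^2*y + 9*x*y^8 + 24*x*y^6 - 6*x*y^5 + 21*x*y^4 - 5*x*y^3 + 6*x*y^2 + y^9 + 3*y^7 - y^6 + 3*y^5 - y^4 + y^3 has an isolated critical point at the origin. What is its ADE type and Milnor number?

Type E_{7}, Milnor number mu = 7.

The Hessian of f at 0 is [[0, 0], [0, 0]] with rank 0, so corank 2. A Groebner basis of the Jacobian ideal J(f) in C{x,y} is {768*x^2 + 768*x*y + y^4 - 8*y^3 + 192*y^2, x^3 - 36*x^2 - 36*x*y + y^3/2 - 9*y^2, x^2*y + 40*x^2 + 40*x*y - 2*y^3/3 + 10*y^2, -32*x^2 + x*y^2 - 32*x*y + 5*y^3/6 - 8*y^2}; counting standard monomials gives mu = 7. Corank 2; j^3 = (2*x + y)^3 is a perfect cube, so E-series; the 4-jet and mu = 7 give E_7.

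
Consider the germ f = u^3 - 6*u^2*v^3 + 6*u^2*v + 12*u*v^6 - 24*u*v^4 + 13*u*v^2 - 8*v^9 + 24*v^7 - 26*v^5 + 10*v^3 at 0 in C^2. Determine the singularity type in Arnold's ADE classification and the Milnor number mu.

The Hessian of f at 0 has rank 0. Corank 2; j^3 = (u + 2*v)*(u^2 + 4*u*v + 5*v^2) splits into three distinct lines over C (the quadratic factor has nonzero discriminant), so D_4.

Type D_4, Milnor number mu = 4.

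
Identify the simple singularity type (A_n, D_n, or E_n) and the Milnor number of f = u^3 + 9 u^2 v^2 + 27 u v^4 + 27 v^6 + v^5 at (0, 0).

Type E_{8}, Milnor number mu = 8.

The Hessian of f at 0 has rank 0. Corank 2; j^3 = u^3 is a perfect cube, so E-series; the 5-jet and mu = 8 give E_8.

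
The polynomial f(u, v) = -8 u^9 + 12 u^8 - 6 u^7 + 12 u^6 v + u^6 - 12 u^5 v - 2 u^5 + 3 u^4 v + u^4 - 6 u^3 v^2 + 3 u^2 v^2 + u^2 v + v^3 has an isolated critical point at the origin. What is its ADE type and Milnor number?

The Hessian of f at 0 is [[0, 0], [0, 0]] with rank 0, so corank 2. A Groebner basis of the Jacobian ideal J(f) in C{u,v} is {v^3, u^2 + 3*v^2, u*v}; counting standard monomials gives mu = 4. Corank 2; j^3 = v*(u^2 + v^2) splits into three distinct lines over C (the quadratic factor has nonzero discriminant), so D_4.

Type D_4, Milnor number mu = 4.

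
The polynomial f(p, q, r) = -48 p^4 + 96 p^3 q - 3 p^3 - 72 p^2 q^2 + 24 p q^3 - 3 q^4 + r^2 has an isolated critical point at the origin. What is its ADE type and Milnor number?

The Hessian of f at 0 is [[0, 0, 0], [0, 0, 0], [0, 0, 2]] with rank 1, so corank 2. A Groebner basis of the Jacobian ideal J(f) in C{p,q,r} is {q^4, p*q^2 - q^3/6, p^2, r}; counting standard monomials gives mu = 6. Corank 2; j^3 = -3*p^3 is a perfect cube, so E-series; the 4-jet and mu = 6 give E_6.

Type E_{6}, Milnor number mu = 6.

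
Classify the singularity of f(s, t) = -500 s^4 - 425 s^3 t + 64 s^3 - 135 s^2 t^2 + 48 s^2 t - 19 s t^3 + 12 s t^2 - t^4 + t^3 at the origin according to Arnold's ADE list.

The Hessian of f at 0 has rank 0. Corank 2; j^3 = (4*s + t)^3 is a perfect cube, so E-series; the 4-jet and mu = 7 give E_7.

E_{7}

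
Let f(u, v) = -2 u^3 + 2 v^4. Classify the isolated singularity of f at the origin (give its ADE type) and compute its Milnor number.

The Hessian of f at 0 is [[0, 0], [0, 0]] with rank 0, so corank 2. A Groebner basis of the Jacobian ideal J(f) in C{u,v} is {v^3, u^2}; counting standard monomials gives mu = 6. Corank 2; j^3 = -2*u^3 is a perfect cube, so E-series; the 4-jet and mu = 6 give E_6.

Type E_{6}, Milnor number mu = 6.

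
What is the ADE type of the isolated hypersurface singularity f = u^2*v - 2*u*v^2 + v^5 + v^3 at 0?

D_6

The Hessian of f at 0 has rank 0. Corank 2; j^3 = v*(u - v)^2 has shape L^2 M (L != M), so D-series; mu = 6 gives D_6.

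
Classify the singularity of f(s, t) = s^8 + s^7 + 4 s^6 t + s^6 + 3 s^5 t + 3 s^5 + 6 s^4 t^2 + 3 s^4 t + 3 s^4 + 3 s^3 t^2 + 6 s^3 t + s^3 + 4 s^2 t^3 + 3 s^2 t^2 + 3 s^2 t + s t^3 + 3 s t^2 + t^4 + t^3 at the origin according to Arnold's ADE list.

The Hessian of f at 0 is [[0, 0], [0, 0]] with rank 0, so corank 2. A Groebner basis of the Jacobian ideal J(f) in C{s,t} is {3*s^2/4 + 3*s*t/2 + t^4 + t^3/4 + 3*t^2/4, s^3 - 3*s^2/2 - 3*s*t + t^3/2 - 3*t^2/2, s^2*t + 5*s^2/4 + 5*s*t/2 - 7*t^3/12 + 5*t^2/4, -3*s^2/4 + s*t^2 - 3*s*t/2 + 3*t^3/4 - 3*t^2/4}; counting standard monomials gives mu = 7. Corank 2; j^3 = (s + t)^3 is a perfect cube, so E-series; the 4-jet and mu = 7 give E_7.

E7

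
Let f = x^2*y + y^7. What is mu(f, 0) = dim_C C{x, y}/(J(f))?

8

The Hessian of f at 0 has rank 0. Corank 2; j^3 = x^2*y has shape L^2 M (L != M), so D-series; mu = 8 gives D_8.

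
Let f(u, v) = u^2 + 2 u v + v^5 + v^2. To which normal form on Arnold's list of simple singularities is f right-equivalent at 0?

A4

The Hessian of f at 0 has rank 1. Corank 1: A-series; mu = 4 gives A_4.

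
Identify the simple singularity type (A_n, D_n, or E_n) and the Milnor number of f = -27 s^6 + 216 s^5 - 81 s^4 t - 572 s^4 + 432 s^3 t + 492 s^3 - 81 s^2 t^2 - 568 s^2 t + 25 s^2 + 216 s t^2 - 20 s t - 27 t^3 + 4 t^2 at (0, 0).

Type A_2, Milnor number mu = 2.

The Hessian of f at 0 is [[50, -20], [-20, 8]] with rank 1, so corank 1. A Groebner basis of the Jacobian ideal J(f) in C{s,t} is {t^2, s - 2*t/5}; counting standard monomials gives mu = 2. Corank 1: A-series; mu = 2 gives A_2.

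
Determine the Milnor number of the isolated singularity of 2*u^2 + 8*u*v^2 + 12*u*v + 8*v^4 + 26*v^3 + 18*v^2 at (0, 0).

The Hessian of f at 0 is [[4, 12], [12, 36]] with rank 1, so corank 1. A Groebner basis of the Jacobian ideal J(f) in C{u,v} is {v^2, u + 3*v}; counting standard monomials gives mu = 2. Corank 1: A-series; mu = 2 gives A_2.

2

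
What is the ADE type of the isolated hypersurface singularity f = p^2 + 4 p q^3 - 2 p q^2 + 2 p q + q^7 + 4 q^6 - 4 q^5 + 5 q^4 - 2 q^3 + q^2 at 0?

The Hessian of f at 0 has rank 1. Corank 1: A-series; mu = 6 gives A_6.

A6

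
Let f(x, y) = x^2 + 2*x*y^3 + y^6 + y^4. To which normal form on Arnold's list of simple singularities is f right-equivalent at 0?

The Hessian of f at 0 has rank 1. Corank 1: A-series; mu = 3 gives A_3.

A_3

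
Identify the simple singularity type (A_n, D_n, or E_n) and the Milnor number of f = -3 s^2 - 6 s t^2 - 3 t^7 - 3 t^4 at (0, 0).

The Hessian of f at 0 has rank 1. Corank 1: A-series; mu = 6 gives A_6.

Type A6, Milnor number mu = 6.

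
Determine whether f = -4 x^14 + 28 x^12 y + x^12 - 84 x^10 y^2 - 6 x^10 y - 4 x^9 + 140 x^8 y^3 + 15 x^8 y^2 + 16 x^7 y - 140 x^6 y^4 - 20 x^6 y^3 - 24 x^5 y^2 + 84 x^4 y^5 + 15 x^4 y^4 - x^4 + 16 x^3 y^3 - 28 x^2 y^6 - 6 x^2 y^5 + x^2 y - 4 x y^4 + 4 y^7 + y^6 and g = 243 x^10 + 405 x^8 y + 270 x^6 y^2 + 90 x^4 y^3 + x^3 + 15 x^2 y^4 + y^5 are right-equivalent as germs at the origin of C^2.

The Hessian of f at 0 has rank 0. Corank 2; j^3 = x^2*y has shape L^2 M (L != M), so D-series; mu = 7 gives D_7. The Hessian of g at 0 has rank 0. Corank 2; j^3 = x^3 is a perfect cube, so E-series; the 5-jet and mu = 8 give E_8. f is D_7 but g is E_8, hence not right-equivalent.

No.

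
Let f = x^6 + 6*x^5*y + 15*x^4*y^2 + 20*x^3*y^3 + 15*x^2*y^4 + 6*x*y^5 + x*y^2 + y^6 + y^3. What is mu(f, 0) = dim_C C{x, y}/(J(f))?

The Hessian of f at 0 has rank 0. Corank 2; j^3 = y^2*(x + y) has shape L^2 M (L != M), so D-series; mu = 7 gives D_7.

7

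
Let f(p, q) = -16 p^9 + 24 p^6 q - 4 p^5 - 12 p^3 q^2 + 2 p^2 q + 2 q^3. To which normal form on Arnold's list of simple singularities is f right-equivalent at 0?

D_4

The Hessian of f at 0 has rank 0. Corank 2; j^3 = 2*q*(p^2 + q^2) splits into three distinct lines over C (the quadratic factor has nonzero discriminant), so D_4.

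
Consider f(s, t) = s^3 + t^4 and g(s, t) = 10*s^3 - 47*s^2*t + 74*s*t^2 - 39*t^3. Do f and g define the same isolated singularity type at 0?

No.

The Hessian of f at 0 has rank 0. Corank 2; j^3 = s^3 is a perfect cube, so E-series; the 4-jet and mu = 6 give E_6. The Hessian of g at 0 has rank 0. Corank 2; j^3 = (2*s - 3*t)*(5*s^2 - 16*s*t + 13*t^2) splits into three distinct lines over C (the quadratic factor has nonzero discriminant), so D_4. f is E_6 but g is D_4, hence not right-equivalent.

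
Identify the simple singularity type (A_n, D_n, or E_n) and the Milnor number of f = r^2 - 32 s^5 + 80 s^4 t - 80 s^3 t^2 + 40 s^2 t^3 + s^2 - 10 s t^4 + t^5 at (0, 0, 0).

Type A_{4}, Milnor number mu = 4.

The Hessian of f at 0 is [[2, 0, 0], [0, 0, 0], [0, 0, 2]] with rank 2, so corank 1. A Groebner basis of the Jacobian ideal J(f) in C{s,t,r} is {t^4, s, r}; counting standard monomials gives mu = 4. Corank 1: A-series; mu = 4 gives A_4.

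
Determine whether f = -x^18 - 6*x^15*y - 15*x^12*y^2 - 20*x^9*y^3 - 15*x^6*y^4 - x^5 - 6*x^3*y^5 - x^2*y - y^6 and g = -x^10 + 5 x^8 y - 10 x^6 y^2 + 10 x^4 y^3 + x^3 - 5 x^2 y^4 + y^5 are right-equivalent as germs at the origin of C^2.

The Hessian of f at 0 is [[0, 0], [0, 0]] with rank 0, so corank 2. A Groebner basis of the Jacobian ideal J(f) in C{x,y} is {x^2/6 + y^5, x^3, x*y}; counting standard monomials gives mu = 7. Corank 2; j^3 = -x^2*y has shape L^2 M (L != M), so D-series; mu = 7 gives D_7. The Hessian of g at 0 is [[0, 0], [0, 0]] with rank 0, so corank 2. A Groebner basis of the Jacobian ideal J(g) in C{x,y} is {y^4, x^2}; counting standard monomials gives mu = 8. Corank 2; j^3 = x^3 is a perfect cube, so E-series; the 5-jet and mu = 8 give E_8. f is D_7 but g is E_8, hence not right-equivalent.

No.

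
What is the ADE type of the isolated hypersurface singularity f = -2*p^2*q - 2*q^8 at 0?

D9

The Hessian of f at 0 is [[0, 0], [0, 0]] with rank 0, so corank 2. A Groebner basis of the Jacobian ideal J(f) in C{p,q} is {p^2/8 + q^7, p^3, p*q}; counting standard monomials gives mu = 9. Corank 2; j^3 = -2*p^2*q has shape L^2 M (L != M), so D-series; mu = 9 gives D_9.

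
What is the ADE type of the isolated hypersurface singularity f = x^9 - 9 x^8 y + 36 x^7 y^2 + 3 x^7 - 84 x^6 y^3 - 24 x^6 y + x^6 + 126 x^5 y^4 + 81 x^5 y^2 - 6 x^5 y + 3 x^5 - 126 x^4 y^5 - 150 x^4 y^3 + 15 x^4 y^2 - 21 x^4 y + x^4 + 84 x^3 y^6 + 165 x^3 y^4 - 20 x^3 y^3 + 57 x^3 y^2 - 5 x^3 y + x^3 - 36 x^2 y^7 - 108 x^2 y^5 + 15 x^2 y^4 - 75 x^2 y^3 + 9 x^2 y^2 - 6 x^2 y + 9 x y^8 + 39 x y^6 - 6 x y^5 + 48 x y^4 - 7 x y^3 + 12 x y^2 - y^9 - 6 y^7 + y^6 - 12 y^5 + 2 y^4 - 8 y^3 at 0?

E_{7}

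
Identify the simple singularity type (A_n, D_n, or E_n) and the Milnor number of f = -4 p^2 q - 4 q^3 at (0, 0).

Type D_4, Milnor number mu = 4.

The Hessian of f at 0 has rank 0. Corank 2; j^3 = -4*q*(p^2 + q^2) splits into three distinct lines over C (the quadratic factor has nonzero discriminant), so D_4.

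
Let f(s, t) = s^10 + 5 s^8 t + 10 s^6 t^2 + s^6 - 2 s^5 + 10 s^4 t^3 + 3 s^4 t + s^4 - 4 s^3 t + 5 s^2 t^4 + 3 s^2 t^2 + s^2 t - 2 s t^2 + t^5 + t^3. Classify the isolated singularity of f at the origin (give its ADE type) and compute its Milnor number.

Type D_6, Milnor number mu = 6.

The Hessian of f at 0 is [[0, 0], [0, 0]] with rank 0, so corank 2. A Groebner basis of the Jacobian ideal J(f) in C{s,t} is {s^3 + s^2/4 - 3*s*t/2 + 5*t^2/4, s^2*t - s*t + t^2, -s^2/4 + s*t^2 - s*t/2 + 3*t^2/4, -s^2/2 + t^3 + t^2/2}; counting standard monomials gives mu = 6. Corank 2; j^3 = t*(s - t)^2 has shape L^2 M (L != M), so D-series; mu = 6 gives D_6.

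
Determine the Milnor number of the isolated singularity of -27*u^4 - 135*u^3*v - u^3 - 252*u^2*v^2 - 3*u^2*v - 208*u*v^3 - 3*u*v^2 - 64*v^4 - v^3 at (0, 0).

7

The Hessian of f at 0 has rank 0. Corank 2; j^3 = -(u + v)^3 is a perfect cube, so E-series; the 4-jet and mu = 7 give E_7.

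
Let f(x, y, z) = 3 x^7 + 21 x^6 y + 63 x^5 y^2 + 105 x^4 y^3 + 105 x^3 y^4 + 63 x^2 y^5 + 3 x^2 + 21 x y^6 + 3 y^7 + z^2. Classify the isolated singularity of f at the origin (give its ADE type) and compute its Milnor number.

Type A_6, Milnor number mu = 6.

The Hessian of f at 0 has rank 2. Corank 1: A-series; mu = 6 gives A_6.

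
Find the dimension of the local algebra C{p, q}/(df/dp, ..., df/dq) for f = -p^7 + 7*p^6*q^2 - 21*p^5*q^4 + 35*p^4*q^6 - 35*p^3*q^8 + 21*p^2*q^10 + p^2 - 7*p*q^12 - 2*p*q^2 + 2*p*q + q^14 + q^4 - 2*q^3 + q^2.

The Hessian of f at 0 is [[2, 2], [2, 2]] with rank 1, so corank 1. A Groebner basis of the Jacobian ideal J(f) in C{p,q} is {p^3 + 3*p^2*q + 3*p^2 + 4*p*q + p + q, -p + q^2 - q}; counting standard monomials gives mu = 6. Corank 1: A-series; mu = 6 gives A_6.

6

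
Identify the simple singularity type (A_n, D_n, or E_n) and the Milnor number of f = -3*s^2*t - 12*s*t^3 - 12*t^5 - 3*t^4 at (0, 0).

Type D_5, Milnor number mu = 5.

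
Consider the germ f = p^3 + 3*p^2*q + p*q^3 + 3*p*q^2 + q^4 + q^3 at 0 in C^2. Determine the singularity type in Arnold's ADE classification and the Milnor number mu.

Type E7, Milnor number mu = 7.

The Hessian of f at 0 has rank 0. Corank 2; j^3 = (p + q)^3 is a perfect cube, so E-series; the 4-jet and mu = 7 give E_7.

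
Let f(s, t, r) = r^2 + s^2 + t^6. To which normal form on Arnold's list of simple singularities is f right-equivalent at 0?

A_5

The Hessian of f at 0 has rank 2. Corank 1: A-series; mu = 5 gives A_5.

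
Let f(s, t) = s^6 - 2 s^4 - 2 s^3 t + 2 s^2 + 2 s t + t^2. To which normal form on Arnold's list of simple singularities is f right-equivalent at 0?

The Hessian of f at 0 has rank 2. Corank 0: nondegenerate Morse point, so A_1.

A_{1}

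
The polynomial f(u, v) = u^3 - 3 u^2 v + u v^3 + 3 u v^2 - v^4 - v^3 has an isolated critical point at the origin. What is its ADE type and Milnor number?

Type E7, Milnor number mu = 7.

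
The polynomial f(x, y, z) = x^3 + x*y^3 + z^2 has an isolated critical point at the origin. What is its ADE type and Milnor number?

Type E_7, Milnor number mu = 7.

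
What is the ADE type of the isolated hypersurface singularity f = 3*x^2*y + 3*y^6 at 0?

D_{7}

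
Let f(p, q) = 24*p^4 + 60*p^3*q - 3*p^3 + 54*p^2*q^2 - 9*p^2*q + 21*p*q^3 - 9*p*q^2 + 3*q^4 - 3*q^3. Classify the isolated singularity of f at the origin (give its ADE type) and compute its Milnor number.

Type E7, Milnor number mu = 7.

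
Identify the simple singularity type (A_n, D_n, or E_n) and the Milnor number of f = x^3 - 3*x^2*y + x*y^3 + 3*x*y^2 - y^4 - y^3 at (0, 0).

Type E7, Milnor number mu = 7.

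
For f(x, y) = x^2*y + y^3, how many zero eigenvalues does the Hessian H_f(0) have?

2

The Hessian at 0 is [[0, 0], [0, 0]] of rank 0; hence corank 2.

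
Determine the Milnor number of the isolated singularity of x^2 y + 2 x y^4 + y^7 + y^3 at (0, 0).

4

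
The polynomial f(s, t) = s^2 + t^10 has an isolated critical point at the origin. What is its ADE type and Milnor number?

Type A9, Milnor number mu = 9.

The Hessian of f at 0 is [[2, 0], [0, 0]] with rank 1, so corank 1. A Groebner basis of the Jacobian ideal J(f) in C{s,t} is {t^9, s}; counting standard monomials gives mu = 9. Corank 1: A-series; mu = 9 gives A_9.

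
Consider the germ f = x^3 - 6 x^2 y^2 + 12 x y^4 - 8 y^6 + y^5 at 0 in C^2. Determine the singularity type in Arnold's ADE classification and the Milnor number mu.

The Hessian of f at 0 has rank 0. Corank 2; j^3 = x^3 is a perfect cube, so E-series; the 5-jet and mu = 8 give E_8.

Type E_{8}, Milnor number mu = 8.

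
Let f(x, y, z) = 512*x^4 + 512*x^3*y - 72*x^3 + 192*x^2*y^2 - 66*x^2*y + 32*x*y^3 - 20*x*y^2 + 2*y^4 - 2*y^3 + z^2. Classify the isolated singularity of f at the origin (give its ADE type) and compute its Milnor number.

Type D_5, Milnor number mu = 5.

The Hessian of f at 0 is [[0, 0, 0], [0, 0, 0], [0, 0, 2]] with rank 1, so corank 2. A Groebner basis of the Jacobian ideal J(f) in C{x,y,z} is {x*y^2 - 27*x*y/16 - 9*y^2/16, 81*x*y/16 + y^3 + 27*y^2/16, x^2 + 7*x*y/12 + y^2/12, z}; counting standard monomials gives mu = 5. Corank 2; j^3 = -2*(3*x + y)^2*(4*x + y) has shape L^2 M (L != M), so D-series; mu = 5 gives D_5.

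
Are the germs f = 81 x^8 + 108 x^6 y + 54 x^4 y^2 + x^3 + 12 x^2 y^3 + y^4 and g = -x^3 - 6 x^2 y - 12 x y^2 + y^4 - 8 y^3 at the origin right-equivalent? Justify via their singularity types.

Yes.

The Hessian of f at 0 has rank 0. Corank 2; j^3 = x^3 is a perfect cube, so E-series; the 4-jet and mu = 6 give E_6. The Hessian of g at 0 has rank 0. Corank 2; j^3 = -(x + 2*y)^3 is a perfect cube, so E-series; the 4-jet and mu = 6 give E_6. Both have type E_6, hence right-equivalent.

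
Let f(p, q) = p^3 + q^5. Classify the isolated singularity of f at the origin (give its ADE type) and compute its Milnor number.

Type E_{8}, Milnor number mu = 8.

The Hessian of f at 0 is [[0, 0], [0, 0]] with rank 0, so corank 2. A Groebner basis of the Jacobian ideal J(f) in C{p,q} is {q^4, p^2}; counting standard monomials gives mu = 8. Corank 2; j^3 = p^3 is a perfect cube, so E-series; the 5-jet and mu = 8 give E_8.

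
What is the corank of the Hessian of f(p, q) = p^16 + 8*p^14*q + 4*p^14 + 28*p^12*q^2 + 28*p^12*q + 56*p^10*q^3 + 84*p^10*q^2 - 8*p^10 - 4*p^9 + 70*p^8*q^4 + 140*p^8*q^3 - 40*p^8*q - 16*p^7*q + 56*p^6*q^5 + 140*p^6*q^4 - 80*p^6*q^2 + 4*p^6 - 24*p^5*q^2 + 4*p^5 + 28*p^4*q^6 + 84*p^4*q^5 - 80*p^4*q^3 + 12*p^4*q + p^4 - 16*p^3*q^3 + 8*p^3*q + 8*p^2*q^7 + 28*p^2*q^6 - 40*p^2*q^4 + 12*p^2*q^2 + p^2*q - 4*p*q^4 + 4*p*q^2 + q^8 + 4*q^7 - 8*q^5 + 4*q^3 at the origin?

2

The Hessian at 0 is [[0, 0], [0, 0]] of rank 0; hence corank 2.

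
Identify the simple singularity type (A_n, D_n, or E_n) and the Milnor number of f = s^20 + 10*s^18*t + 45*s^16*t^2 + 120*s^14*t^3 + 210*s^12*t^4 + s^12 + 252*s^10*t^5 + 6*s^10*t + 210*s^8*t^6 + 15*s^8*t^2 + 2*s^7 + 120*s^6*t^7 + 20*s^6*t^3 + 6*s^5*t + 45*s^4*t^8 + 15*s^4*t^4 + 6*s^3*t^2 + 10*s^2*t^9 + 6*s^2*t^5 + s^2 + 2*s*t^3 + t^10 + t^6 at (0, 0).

Type A_{9}, Milnor number mu = 9.

The Hessian of f at 0 has rank 1. Corank 1: A-series; mu = 9 gives A_9.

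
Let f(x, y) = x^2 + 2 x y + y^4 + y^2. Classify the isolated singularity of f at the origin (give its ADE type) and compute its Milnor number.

The Hessian of f at 0 has rank 1. Corank 1: A-series; mu = 3 gives A_3.

Type A_3, Milnor number mu = 3.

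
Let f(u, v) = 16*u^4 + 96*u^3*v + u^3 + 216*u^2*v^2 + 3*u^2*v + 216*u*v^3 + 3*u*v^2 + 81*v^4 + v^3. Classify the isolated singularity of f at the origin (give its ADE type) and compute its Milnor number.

Type E6, Milnor number mu = 6.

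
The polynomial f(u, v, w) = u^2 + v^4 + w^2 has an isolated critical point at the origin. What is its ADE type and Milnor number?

The Hessian of f at 0 has rank 2. Corank 1: A-series; mu = 3 gives A_3.

Type A3, Milnor number mu = 3.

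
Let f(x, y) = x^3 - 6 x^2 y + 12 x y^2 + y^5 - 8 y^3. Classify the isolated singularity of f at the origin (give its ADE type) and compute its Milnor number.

The Hessian of f at 0 has rank 0. Corank 2; j^3 = (x - 2*y)^3 is a perfect cube, so E-series; the 5-jet and mu = 8 give E_8.

Type E_{8}, Milnor number mu = 8.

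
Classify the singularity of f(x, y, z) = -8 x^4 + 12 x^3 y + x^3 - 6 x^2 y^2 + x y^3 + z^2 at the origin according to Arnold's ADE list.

E_{7}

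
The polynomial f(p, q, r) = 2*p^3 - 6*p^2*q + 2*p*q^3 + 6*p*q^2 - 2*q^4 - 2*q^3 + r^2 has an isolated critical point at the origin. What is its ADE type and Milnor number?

Type E_{7}, Milnor number mu = 7.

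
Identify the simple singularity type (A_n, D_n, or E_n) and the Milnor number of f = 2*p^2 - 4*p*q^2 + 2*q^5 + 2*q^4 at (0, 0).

Type A_{4}, Milnor number mu = 4.

The Hessian of f at 0 has rank 1. Corank 1: A-series; mu = 4 gives A_4.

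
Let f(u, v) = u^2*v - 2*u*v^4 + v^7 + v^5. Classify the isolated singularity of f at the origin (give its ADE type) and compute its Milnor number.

Type D_{6}, Milnor number mu = 6.

The Hessian of f at 0 is [[0, 0], [0, 0]] with rank 0, so corank 2. A Groebner basis of the Jacobian ideal J(f) in C{u,v} is {-u*v + v^4, u*v^2, u^2 + 5*u*v}; counting standard monomials gives mu = 6. Corank 2; j^3 = u^2*v has shape L^2 M (L != M), so D-series; mu = 6 gives D_6.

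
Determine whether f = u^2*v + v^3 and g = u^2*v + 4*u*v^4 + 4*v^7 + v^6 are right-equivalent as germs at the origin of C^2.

The Hessian of f at 0 is [[0, 0], [0, 0]] with rank 0, so corank 2. A Groebner basis of the Jacobian ideal J(f) in C{u,v} is {v^3, u^2 + 3*v^2, u*v}; counting standard monomials gives mu = 4. Corank 2; j^3 = v*(u^2 + v^2) splits into three distinct lines over C (the quadratic factor has nonzero discriminant), so D_4. The Hessian of g at 0 is [[0, 0], [0, 0]] with rank 0, so corank 2. A Groebner basis of the Jacobian ideal J(g) in C{u,v} is {u*v/2 + v^4, u^3, u^2*v, -u^2/3 + u*v^2}; counting standard monomials gives mu = 7. Corank 2; j^3 = u^2*v has shape L^2 M (L != M), so D-series; mu = 7 gives D_7. f is D_4 but g is D_7, hence not right-equivalent.

No.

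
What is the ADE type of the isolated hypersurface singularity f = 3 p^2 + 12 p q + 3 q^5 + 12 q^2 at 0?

The Hessian of f at 0 has rank 1. Corank 1: A-series; mu = 4 gives A_4.

A4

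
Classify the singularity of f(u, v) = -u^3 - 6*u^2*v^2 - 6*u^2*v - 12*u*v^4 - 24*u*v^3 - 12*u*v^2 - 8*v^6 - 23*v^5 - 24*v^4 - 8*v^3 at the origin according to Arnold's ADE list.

The Hessian of f at 0 has rank 0. Corank 2; j^3 = -(u + 2*v)^3 is a perfect cube, so E-series; the 5-jet and mu = 8 give E_8.

E8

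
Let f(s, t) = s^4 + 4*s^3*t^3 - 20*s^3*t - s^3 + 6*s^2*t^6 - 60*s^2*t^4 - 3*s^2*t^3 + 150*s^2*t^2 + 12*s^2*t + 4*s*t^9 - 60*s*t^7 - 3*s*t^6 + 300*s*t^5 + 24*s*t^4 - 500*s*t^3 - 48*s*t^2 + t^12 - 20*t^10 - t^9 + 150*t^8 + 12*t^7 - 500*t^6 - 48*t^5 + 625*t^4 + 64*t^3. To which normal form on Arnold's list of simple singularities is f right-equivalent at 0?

E6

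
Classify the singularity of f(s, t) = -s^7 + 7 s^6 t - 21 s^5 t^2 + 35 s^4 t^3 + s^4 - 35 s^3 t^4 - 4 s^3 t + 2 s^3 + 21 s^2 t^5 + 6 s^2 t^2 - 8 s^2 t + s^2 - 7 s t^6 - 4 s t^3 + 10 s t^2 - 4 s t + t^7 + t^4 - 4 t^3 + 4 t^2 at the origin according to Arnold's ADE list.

A6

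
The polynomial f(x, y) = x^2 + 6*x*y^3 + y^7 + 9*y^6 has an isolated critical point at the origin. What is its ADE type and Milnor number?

Type A6, Milnor number mu = 6.

The Hessian of f at 0 has rank 1. Corank 1: A-series; mu = 6 gives A_6.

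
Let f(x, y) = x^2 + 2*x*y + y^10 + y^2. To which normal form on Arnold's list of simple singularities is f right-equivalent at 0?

The Hessian of f at 0 has rank 1. Corank 1: A-series; mu = 9 gives A_9.

A_{9}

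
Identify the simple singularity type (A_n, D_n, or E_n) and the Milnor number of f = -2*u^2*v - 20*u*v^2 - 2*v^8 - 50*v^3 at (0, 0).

Type D9, Milnor number mu = 9.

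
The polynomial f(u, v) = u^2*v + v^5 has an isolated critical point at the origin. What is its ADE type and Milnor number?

Type D_{6}, Milnor number mu = 6.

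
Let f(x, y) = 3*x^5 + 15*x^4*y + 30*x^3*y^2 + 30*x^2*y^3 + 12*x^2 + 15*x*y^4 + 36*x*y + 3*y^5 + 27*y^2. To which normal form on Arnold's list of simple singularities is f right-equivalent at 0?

A_{4}

The Hessian of f at 0 is [[24, 36], [36, 54]] with rank 1, so corank 1. A Groebner basis of the Jacobian ideal J(f) in C{x,y} is {y^4, x + 3*y/2}; counting standard monomials gives mu = 4. Corank 1: A-series; mu = 4 gives A_4.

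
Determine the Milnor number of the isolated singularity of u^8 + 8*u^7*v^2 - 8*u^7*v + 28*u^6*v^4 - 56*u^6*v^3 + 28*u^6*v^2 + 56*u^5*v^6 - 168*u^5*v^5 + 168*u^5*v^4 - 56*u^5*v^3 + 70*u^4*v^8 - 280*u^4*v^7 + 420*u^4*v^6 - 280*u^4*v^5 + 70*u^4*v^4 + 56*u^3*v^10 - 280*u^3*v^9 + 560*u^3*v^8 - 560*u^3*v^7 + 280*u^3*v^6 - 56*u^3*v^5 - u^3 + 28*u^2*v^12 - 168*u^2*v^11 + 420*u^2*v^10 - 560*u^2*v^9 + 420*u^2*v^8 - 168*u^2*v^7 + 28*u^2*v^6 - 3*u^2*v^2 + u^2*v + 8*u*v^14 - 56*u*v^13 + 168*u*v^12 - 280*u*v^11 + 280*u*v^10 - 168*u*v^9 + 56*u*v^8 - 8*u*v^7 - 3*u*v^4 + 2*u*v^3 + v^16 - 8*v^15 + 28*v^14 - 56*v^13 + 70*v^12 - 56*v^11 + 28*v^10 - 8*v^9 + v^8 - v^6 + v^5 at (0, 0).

The Hessian of f at 0 has rank 0. Corank 2; j^3 = -u^2*(u - v) has shape L^2 M (L != M), so D-series; mu = 9 gives D_9.

9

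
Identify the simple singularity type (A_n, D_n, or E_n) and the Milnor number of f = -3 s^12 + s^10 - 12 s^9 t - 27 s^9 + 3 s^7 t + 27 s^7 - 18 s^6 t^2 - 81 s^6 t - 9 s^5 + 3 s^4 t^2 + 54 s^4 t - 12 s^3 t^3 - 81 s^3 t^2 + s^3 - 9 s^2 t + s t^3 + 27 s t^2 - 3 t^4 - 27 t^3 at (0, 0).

The Hessian of f at 0 has rank 0. Corank 2; j^3 = (s - 3*t)^3 is a perfect cube, so E-series; the 4-jet and mu = 7 give E_7.

Type E7, Milnor number mu = 7.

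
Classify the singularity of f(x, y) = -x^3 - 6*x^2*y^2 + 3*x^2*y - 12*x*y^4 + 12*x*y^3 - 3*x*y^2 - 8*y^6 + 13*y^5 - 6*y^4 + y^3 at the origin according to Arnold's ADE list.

E8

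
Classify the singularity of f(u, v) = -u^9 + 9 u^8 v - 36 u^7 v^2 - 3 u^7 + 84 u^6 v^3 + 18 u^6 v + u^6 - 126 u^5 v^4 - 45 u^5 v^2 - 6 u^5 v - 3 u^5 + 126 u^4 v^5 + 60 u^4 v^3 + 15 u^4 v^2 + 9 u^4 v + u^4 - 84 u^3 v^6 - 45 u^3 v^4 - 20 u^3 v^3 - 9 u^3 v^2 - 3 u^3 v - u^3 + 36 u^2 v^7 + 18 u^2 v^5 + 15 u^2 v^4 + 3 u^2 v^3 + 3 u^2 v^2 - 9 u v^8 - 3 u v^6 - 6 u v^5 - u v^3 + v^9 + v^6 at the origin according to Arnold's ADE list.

E7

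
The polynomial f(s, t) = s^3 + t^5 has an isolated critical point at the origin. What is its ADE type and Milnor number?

Type E_{8}, Milnor number mu = 8.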